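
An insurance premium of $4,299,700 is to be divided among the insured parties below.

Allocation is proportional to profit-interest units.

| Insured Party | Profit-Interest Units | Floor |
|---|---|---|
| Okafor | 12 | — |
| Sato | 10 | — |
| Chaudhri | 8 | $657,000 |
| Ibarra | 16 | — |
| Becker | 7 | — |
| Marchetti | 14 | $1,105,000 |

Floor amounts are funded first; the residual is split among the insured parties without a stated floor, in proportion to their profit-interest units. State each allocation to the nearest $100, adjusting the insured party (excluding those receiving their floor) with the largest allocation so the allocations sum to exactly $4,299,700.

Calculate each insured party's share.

Fund the minimums — Chaudhri $657,000; Marchetti $1,105,000. Balance $2,537,700.
Balance split over remaining profit-interest units 45: Okafor 676,720.00 → $676,700; Sato 563,933.33 → $563,900; Ibarra 902,293.33 → $902,300; Becker 394,753.33 → $394,800.

Okafor: $676,700 · Sato: $563,900 · Chaudhri: $657,000 · Ibarra: $902,300 · Becker: $394,800 · Marchetti: $1,105,000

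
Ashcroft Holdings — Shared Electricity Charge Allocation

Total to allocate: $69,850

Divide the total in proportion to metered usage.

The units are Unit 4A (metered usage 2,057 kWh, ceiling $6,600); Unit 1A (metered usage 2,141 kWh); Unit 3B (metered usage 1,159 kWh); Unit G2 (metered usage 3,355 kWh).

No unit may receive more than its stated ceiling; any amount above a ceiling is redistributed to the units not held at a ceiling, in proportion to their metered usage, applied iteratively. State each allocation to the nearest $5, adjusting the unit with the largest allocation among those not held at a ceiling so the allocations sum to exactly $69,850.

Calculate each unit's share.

Metered usage total: 8,712.
Unconstrained shares: Unit 4A 16,492.36; Unit 1A 17,165.85; Unit 3B 9,292.49; Unit G2 26,899.31.
Cap binds for Unit 4A ($6,600); balance $63,250 reallocated over remaining metered usage 6,655.
Remaining shares: Unit 1A 20,348.35 → $20,350; Unit 3B 11,015.29 → $11,015; Unit G2 31,886.36 → $31,885.

Unit 4A: $6,600 | Unit 1A: $20,350 | Unit 3B: $11,015 | Unit G2: $31,885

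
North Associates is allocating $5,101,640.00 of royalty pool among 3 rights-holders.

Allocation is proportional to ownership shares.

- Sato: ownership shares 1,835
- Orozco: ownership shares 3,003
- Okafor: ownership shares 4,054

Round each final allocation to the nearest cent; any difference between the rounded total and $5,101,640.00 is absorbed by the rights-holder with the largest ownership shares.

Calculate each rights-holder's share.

Sato: $1,052,801.33; Orozco: $1,722,922.28; Okafor: $2,325,916.39

Combined ownership shares = 1,835 + 3,003 + 4,054 = 8,892.
Pro-rata amounts: Sato 1,052,801.3270; Orozco 1,722,922.2807; Okafor 2,325,916.3923.
Rounded to nearest cent: Sato $1,052,801.33; Orozco $1,722,922.28; Okafor $2,325,916.39. Sum = $5,101,640.00.
Sum already equals the total — no adjustment.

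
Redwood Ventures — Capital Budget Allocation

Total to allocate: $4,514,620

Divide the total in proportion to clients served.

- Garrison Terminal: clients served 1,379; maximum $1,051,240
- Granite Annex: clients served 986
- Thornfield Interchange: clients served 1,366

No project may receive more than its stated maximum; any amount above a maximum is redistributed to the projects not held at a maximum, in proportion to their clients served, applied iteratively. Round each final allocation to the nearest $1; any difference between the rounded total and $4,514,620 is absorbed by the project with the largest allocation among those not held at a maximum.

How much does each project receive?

Garrison Terminal: $1,051,240 | Granite Annex: $1,451,910 | Thornfield Interchange: $2,011,470

Clients served total: 3,731.
Proportional shares (ignoring caps): Garrison Terminal 1,668,630.66; Granite Annex 1,193,089.07; Thornfield Interchange 1,652,900.27.
Capped: Garrison Terminal ($1,051,240); remaining pool $3,463,380 reallocated over remaining clients served 2,352.
Remaining shares: Granite Annex 1,451,910.15 → $1,451,910; Thornfield Interchange 2,011,469.85 → $2,011,470.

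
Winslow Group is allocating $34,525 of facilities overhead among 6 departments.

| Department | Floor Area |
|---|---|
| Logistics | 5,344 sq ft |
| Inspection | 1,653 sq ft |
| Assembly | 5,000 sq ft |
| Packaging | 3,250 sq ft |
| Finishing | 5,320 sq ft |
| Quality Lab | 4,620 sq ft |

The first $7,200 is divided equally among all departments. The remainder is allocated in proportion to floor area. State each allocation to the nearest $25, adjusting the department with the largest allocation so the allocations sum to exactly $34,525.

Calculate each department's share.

Logistics: $7,000 · Inspection: $3,000 · Assembly: $6,625 · Packaging: $4,725 · Finishing: $6,975 · Quality Lab: $6,200

$7,200 shared equally gives $1,200 per department.
Remainder $27,325 by floor area (total 25,187): Logistics 5,797.63 → $5,800; Inspection 1,793.32 → $1,800; Assembly 5,424.43 → $5,425; Packaging 3,525.88 → $3,525; Finishing 5,771.59 → $5,775; Quality Lab 5,012.17 → $5,000.
Totals: Logistics $1,200 + $5,800 = $7,000; Inspection $1,200 + $1,800 = $3,000; Assembly $1,200 + $5,425 = $6,625; Packaging $1,200 + $3,525 = $4,725; Finishing $1,200 + $5,775 = $6,975; Quality Lab $1,200 + $5,000 = $6,200.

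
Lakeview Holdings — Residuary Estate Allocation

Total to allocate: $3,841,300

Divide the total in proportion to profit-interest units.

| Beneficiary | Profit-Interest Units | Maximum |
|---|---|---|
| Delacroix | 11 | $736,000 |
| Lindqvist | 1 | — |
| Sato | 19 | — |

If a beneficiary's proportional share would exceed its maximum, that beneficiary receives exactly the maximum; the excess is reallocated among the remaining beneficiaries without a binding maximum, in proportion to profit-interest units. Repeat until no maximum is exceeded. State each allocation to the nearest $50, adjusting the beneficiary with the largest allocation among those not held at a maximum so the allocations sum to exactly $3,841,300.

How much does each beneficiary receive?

Delacroix: $736,000; Lindqvist: $155,250; Sato: $2,950,050

Profit-interest units total: 31.
Unconstrained shares: Delacroix 1,363,041.94; Lindqvist 123,912.90; Sato 2,354,345.16.
Held at cap: Delacroix ($736,000); remaining pool $3,105,300 reallocated over remaining profit-interest units 20.
Remaining shares: Lindqvist 155,265.00 → $155,250; Sato 2,950,035.00 → $2,950,050.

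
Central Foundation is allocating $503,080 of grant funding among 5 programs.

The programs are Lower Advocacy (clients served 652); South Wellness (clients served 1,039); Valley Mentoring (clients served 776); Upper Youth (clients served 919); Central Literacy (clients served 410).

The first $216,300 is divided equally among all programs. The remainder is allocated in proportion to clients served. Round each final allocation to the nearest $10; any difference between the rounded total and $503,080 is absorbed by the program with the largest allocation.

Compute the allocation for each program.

Equal tier: $216,300 ÷ 5 = $43,260 apiece.
Remainder $286,780 by clients served (total 3,796): Lower Advocacy 49,257.26 → $49,260; South Wellness 78,494.32 → $78,490; Valley Mentoring 58,625.21 → $58,630; Upper Youth 69,428.56 → $69,430; Central Literacy 30,974.66 → $30,970.
Totals: Lower Advocacy $43,260 + $49,260 = $92,520; South Wellness $43,260 + $78,490 = $121,750; Valley Mentoring $43,260 + $58,630 = $101,890; Upper Youth $43,260 + $69,430 = $112,690; Central Literacy $43,260 + $30,970 = $74,230.

Lower Advocacy: $92,520 · South Wellness: $121,750 · Valley Mentoring: $101,890 · Upper Youth: $112,690 · Central Literacy: $74,230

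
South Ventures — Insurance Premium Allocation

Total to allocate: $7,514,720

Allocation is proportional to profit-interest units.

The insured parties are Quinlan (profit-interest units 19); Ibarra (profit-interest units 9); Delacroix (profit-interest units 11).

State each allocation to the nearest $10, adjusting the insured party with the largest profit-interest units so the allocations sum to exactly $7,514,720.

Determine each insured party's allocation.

Total profit-interest units = 39.
Unrounded shares: Quinlan 19/39 × $7,514,720 = 3,661,017.44; Ibarra 9/39 × $7,514,720 = 1,734,166.15; Delacroix 11/39 × $7,514,720 = 2,119,536.41.
Rounded to nearest $10: Quinlan $3,661,020; Ibarra $1,734,170; Delacroix $2,119,540. Sum = $7,514,730.
Difference $7,514,720 − $7,514,730 = −$10 applied to largest profit-interest units (Quinlan): Quinlan becomes $3,661,010.

Quinlan: $3,661,010; Ibarra: $1,734,170; Delacroix: $2,119,540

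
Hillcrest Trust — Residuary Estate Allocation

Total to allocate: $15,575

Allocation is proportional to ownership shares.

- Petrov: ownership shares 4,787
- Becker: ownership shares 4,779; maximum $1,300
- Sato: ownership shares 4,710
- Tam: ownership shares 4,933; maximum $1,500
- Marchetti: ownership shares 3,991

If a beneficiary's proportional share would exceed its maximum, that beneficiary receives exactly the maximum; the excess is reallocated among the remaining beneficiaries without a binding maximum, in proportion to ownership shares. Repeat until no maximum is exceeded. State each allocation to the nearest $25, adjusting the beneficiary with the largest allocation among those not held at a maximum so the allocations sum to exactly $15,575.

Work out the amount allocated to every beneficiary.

Petrov: $4,550 | Becker: $1,300 | Sato: $4,450 | Tam: $1,500 | Marchetti: $3,775

Sum of ownership shares: 23,200.
Proportional shares (ignoring caps): Petrov 3,213.69; Becker 3,208.32; Sato 3,161.99; Tam 3,311.70; Marchetti 2,679.30.
Held at cap: Becker ($1,300), Tam ($1,500); residual $12,775 reallocated over remaining ownership shares 13,488.
Remaining shares: Petrov 4,533.95 → $4,525; Sato 4,461.02 → $4,450; Marchetti 3,780.03 → $3,775.
Rounding difference +$25 applied to Petrov → $4,550.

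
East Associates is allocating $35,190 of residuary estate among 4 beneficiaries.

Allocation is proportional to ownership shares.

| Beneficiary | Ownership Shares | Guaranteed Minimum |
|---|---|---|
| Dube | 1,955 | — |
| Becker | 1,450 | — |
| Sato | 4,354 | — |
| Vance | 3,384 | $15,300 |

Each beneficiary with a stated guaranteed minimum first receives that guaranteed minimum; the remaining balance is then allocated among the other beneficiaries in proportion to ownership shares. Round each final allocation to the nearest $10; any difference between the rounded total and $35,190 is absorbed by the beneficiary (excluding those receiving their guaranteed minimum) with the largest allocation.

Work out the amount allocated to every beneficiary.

Guaranteed amounts: Vance $15,300. Remaining pool $19,890.
Remaining pool split over remaining ownership shares 7,759: Dube 5,011.59 → $5,010; Becker 3,717.04 → $3,720; Sato 11,161.37 → $11,160.

Dube: $5,010; Becker: $3,720; Sato: $11,160; Vance: $15,300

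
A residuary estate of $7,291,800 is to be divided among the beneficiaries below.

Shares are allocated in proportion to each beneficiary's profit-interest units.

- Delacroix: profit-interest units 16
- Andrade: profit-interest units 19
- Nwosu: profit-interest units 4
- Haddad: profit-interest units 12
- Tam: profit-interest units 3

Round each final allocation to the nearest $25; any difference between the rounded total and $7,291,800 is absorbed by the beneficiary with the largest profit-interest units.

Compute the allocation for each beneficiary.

Sum of profit-interest units: 16 + 19 + 4 + 12 + 3 = 54.
Unrounded shares: Delacroix 2,160,533.33; Andrade 2,565,633.33; Nwosu 540,133.33; Haddad 1,620,400.00; Tam 405,100.00.
After rounding ($25): Delacroix $2,160,525; Andrade $2,565,625; Nwosu $540,125; Haddad $1,620,400; Tam $405,100. Sum = $7,291,775.
Difference $7,291,800 − $7,291,775 = +$25 applied to largest profit-interest units (Andrade): Andrade becomes $2,565,650.

Delacroix: $2,160,525; Andrade: $2,565,650; Nwosu: $540,125; Haddad: $1,620,400; Tam: $405,100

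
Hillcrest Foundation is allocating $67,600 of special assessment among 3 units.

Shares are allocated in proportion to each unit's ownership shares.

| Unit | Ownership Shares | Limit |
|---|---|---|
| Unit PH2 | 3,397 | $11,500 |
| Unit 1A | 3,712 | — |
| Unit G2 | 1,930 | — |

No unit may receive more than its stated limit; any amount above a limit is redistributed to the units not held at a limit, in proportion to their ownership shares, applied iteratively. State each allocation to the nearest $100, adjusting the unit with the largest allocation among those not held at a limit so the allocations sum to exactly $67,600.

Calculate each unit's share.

Unit PH2: $11,500 | Unit 1A: $36,900 | Unit G2: $19,200

Combined ownership shares = 9,039.
Unconstrained shares: Unit PH2 25,405.16; Unit 1A 27,760.95; Unit G2 14,433.90.
Held at cap: Unit PH2 ($11,500); remaining pool $56,100 reallocated over remaining ownership shares 5,642.
Remaining shares: Unit 1A 36,909.46 → $36,900; Unit G2 19,190.54 → $19,200.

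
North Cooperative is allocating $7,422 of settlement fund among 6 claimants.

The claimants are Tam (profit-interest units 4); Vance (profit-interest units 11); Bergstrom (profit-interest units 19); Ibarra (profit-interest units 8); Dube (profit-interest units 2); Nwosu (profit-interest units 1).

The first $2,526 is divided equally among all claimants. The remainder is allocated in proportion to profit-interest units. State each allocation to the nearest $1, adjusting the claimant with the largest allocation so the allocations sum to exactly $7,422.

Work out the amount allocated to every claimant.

Tam: $856 · Vance: $1,618 · Bergstrom: $2,488 · Ibarra: $1,291 · Dube: $639 · Nwosu: $530

First tranche $2,526 split equally: $421 each.
Remainder $4,896 by profit-interest units (total 45): Tam 435.20 → $435; Vance 1,196.80 → $1,197; Bergstrom 2,067.20 → $2,067; Ibarra 870.40 → $870; Dube 217.60 → $218; Nwosu 108.80 → $109.
Totals: Tam $421 + $435 = $856; Vance $421 + $1,197 = $1,618; Bergstrom $421 + $2,067 = $2,488; Ibarra $421 + $870 = $1,291; Dube $421 + $218 = $639; Nwosu $421 + $109 = $530.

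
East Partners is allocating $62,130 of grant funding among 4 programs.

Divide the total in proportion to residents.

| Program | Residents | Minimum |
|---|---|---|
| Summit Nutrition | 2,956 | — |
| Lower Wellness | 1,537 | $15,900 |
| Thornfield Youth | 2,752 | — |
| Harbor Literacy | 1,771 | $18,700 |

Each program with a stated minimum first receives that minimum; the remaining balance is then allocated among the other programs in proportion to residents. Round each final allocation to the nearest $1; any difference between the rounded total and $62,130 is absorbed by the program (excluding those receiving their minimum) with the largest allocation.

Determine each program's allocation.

Summit Nutrition: $14,257; Lower Wellness: $15,900; Thornfield Youth: $13,273; Harbor Literacy: $18,700

Fund the minimums — Lower Wellness $15,900; Harbor Literacy $18,700. Balance $27,530.
Balance split over remaining residents 5,708: Summit Nutrition 14,256.95 → $14,257; Thornfield Youth 13,273.05 → $13,273.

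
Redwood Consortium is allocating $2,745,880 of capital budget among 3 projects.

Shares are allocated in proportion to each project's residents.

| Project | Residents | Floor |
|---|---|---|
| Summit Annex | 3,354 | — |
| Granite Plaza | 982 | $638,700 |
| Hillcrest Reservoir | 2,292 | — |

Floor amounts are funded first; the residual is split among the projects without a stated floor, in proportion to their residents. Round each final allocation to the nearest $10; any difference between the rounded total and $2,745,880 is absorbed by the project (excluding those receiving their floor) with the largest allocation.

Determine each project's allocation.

Fund the minimums — Granite Plaza $638,700. Balance $2,107,180.
Balance split over remaining residents 5,646: Summit Annex 1,251,767.93 → $1,251,770; Hillcrest Reservoir 855,412.07 → $855,410.

Summit Annex: $1,251,770; Granite Plaza: $638,700; Hillcrest Reservoir: $855,410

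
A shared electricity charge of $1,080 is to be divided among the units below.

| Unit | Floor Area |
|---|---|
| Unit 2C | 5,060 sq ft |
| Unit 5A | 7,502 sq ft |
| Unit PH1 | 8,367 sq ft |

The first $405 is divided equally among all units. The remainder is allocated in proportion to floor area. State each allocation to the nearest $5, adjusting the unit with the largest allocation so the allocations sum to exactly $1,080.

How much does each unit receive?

$405 shared equally gives $135 per unit.
Remainder $675 by floor area (total 20,929): Unit 2C 163.19 → $165; Unit 5A 241.95 → $240; Unit PH1 269.85 → $270.
Totals: Unit 2C $135 + $165 = $300; Unit 5A $135 + $240 = $375; Unit PH1 $135 + $270 = $405.

Unit 2C: $300; Unit 5A: $375; Unit PH1: $405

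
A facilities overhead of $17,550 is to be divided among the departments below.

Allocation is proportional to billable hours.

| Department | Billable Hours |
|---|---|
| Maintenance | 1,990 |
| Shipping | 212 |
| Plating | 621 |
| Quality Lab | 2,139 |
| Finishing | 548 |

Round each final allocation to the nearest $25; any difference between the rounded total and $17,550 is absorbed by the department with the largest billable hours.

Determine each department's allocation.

Sum of billable hours: 5,510.
Pro-rata amounts: Maintenance 1,990/5,510 × $17,550 = 6,338.38; Shipping 212/5,510 × $17,550 = 675.25; Plating 621/5,510 × $17,550 = 1,977.96; Quality Lab 2,139/5,510 × $17,550 = 6,812.97; Finishing 548/5,510 × $17,550 = 1,745.44.
Rounded to nearest $25: Maintenance $6,350; Shipping $675; Plating $1,975; Quality Lab $6,825; Finishing $1,750. Sum = $17,575.
Difference $17,550 − $17,575 = −$25 applied to largest billable hours (Quality Lab): Quality Lab becomes $6,800.

Maintenance: $6,350 · Shipping: $675 · Plating: $1,975 · Quality Lab: $6,800 · Finishing: $1,750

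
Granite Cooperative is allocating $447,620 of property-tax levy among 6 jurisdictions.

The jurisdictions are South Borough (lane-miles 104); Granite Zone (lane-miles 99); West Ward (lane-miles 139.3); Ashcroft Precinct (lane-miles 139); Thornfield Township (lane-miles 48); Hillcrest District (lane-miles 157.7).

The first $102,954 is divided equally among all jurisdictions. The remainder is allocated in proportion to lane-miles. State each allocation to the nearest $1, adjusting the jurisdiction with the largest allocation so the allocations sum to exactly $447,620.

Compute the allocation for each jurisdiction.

South Borough: $69,336 | Granite Zone: $66,827 | West Ward: $87,045 | Ashcroft Precinct: $86,895 | Thornfield Township: $41,240 | Hillcrest District: $96,277

Equal tier: $102,954 ÷ 6 = $17,159 apiece.
Remainder $344,666 by lane-miles (total 687): South Borough 52,176.51 → $52,177; Granite Zone 49,668.03 → $49,668; West Ward 69,886.42 → $69,886; Ashcroft Precinct 69,735.92 → $69,736; Thornfield Township 24,081.47 → $24,081; Hillcrest District 79,117.65 → $79,118.
Totals: South Borough $17,159 + $52,177 = $69,336; Granite Zone $17,159 + $49,668 = $66,827; West Ward $17,159 + $69,886 = $87,045; Ashcroft Precinct $17,159 + $69,736 = $86,895; Thornfield Township $17,159 + $24,081 = $41,240; Hillcrest District $17,159 + $79,118 = $96,277.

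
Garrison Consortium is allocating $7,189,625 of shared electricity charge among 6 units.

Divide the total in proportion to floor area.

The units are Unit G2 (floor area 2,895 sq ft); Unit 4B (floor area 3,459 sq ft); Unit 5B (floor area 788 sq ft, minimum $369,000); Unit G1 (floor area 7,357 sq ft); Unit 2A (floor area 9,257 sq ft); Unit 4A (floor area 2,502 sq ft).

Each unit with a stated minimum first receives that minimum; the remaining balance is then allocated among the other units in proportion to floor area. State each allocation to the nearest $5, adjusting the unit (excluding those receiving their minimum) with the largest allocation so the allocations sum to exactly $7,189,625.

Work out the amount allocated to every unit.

Unit G2: $775,255; Unit 4B: $926,285; Unit 5B: $369,000; Unit G1: $1,970,135; Unit 2A: $2,478,940; Unit 4A: $670,010

Guaranteed amounts: Unit 5B $369,000. Remaining pool $6,820,625.
Remaining pool split over remaining floor area 25,470: Unit G2 775,253.61 → $775,255; Unit 4B 926,287.47 → $926,285; Unit G1 1,970,134.99 → $1,970,135; Unit 2A 2,478,937.01 → $2,478,935; Unit 4A 670,011.93 → $670,010.
Rounding difference +$5 applied to Unit 2A → $2,478,940.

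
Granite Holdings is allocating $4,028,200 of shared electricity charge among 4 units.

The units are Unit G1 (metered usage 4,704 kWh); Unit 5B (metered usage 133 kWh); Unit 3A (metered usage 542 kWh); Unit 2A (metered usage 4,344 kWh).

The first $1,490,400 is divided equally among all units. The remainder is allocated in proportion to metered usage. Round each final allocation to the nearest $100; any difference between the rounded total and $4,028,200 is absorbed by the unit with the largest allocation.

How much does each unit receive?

Unit G1: $1,600,400; Unit 5B: $407,300; Unit 3A: $514,100; Unit 2A: $1,506,400

Equal tier: $1,490,400 ÷ 4 = $372,600 apiece.
Remainder $2,537,800 by metered usage (total 9,723): Unit G1 1,227,790.93 → $1,227,800; Unit 5B 34,714.33 → $34,700; Unit 3A 141,467.41 → $141,500; Unit 2A 1,133,827.34 → $1,133,800.
Totals: Unit G1 $372,600 + $1,227,800 = $1,600,400; Unit 5B $372,600 + $34,700 = $407,300; Unit 3A $372,600 + $141,500 = $514,100; Unit 2A $372,600 + $1,133,800 = $1,506,400.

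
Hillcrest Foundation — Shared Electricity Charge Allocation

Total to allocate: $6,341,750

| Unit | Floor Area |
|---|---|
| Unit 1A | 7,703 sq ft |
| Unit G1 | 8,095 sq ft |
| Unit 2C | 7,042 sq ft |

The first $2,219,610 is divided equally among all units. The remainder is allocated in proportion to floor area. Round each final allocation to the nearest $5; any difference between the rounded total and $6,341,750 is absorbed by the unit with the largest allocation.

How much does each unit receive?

Unit 1A: $2,130,100 · Unit G1: $2,200,845 · Unit 2C: $2,010,805

Equal tier: $2,219,610 ÷ 3 = $739,870 apiece.
Remainder $4,122,140 by floor area (total 22,840): Unit 1A 1,390,229.62 → $1,390,230; Unit G1 1,460,977.38 → $1,460,975; Unit 2C 1,270,933.01 → $1,270,935.
Totals: Unit 1A $739,870 + $1,390,230 = $2,130,100; Unit G1 $739,870 + $1,460,975 = $2,200,845; Unit 2C $739,870 + $1,270,935 = $2,010,805.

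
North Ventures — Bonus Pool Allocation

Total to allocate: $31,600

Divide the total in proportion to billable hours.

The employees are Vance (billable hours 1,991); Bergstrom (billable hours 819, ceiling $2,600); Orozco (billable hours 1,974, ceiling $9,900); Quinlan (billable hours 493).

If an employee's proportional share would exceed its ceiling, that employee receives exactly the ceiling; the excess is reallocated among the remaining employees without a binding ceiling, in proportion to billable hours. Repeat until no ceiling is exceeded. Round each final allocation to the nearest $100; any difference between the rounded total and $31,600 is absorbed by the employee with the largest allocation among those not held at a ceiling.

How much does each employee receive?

Vance: $15,300 · Bergstrom: $2,600 · Orozco: $9,900 · Quinlan: $3,800

Combined billable hours = 5,277.
Proportional shares (ignoring caps): Vance 11,922.61; Bergstrom 4,904.38; Orozco 11,820.81; Quinlan 2,952.21.
Held at cap: Bergstrom ($2,600), Orozco ($9,900); remaining pool $19,100 reallocated over remaining billable hours 2,484.
Remaining shares: Vance 15,309.22 → $15,300; Quinlan 3,790.78 → $3,800.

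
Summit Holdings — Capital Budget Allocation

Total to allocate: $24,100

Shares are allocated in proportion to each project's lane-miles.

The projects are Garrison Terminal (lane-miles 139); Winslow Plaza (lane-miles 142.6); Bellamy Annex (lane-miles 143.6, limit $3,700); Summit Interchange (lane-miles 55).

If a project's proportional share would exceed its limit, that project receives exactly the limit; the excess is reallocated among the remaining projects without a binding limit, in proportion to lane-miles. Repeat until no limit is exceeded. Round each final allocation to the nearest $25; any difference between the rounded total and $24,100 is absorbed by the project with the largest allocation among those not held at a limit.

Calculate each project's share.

Total lane-miles = 480.2.
Pro-rata shares before constraints: Garrison Terminal 6,976.05; Winslow Plaza 7,156.73; Bellamy Annex 7,206.91; Summit Interchange 2,760.31.
Cap binds for Bellamy Annex ($3,700); residual $20,400 reallocated over remaining lane-miles 336.6.
Shares after redistribution: Garrison Terminal 8,424.24 → $8,425; Winslow Plaza 8,642.42 → $8,650; Summit Interchange 3,333.33 → $3,325.

Garrison Terminal: $8,425; Winslow Plaza: $8,650; Bellamy Annex: $3,700; Summit Interchange: $3,325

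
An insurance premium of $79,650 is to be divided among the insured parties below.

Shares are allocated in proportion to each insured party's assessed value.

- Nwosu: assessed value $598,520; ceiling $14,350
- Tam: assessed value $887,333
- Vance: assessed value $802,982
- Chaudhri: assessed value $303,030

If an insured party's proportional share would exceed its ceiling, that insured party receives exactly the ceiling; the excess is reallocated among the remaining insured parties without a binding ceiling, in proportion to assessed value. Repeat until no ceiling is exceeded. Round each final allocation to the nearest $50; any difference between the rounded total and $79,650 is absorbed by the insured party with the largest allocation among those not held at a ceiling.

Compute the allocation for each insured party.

Nwosu: $14,350 | Tam: $29,050 | Vance: $26,300 | Chaudhri: $9,950

Combined assessed value = 2,591,865.
Proportional shares (ignoring caps): Nwosu 18,392.98; Tam 27,268.42; Vance 24,676.25; Chaudhri 9,312.34.
Capped: Nwosu ($14,350); balance $65,300 reallocated over remaining assessed value 1,993,345.
Shares after redistribution: Tam 29,068.15 → $29,050; Vance 26,304.89 → $26,300; Chaudhri 9,926.96 → $9,950.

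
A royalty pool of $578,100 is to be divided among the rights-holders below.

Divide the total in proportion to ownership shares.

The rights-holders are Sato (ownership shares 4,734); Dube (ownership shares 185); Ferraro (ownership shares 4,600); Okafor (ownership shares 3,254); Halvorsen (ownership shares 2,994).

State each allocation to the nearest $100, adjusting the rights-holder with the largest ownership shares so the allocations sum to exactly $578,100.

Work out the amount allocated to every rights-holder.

Sato: $173,500 · Dube: $6,800 · Ferraro: $168,700 · Okafor: $119,300 · Halvorsen: $109,800

Sum of ownership shares: 15,767.
Pro-rata amounts: Sato 4,734/15,767 × $578,100 = 173,572.99; Dube 185/15,767 × $578,100 = 6,783.06; Ferraro 4,600/15,767 × $578,100 = 168,659.86; Okafor 3,254/15,767 × $578,100 = 119,308.52; Halvorsen 2,994/15,767 × $578,100 = 109,775.57.
After rounding ($100): Sato $173,600; Dube $6,800; Ferraro $168,700; Okafor $119,300; Halvorsen $109,800. Sum = $578,200.
Difference $578,100 − $578,200 = −$100 applied to largest ownership shares (Sato): Sato becomes $173,500.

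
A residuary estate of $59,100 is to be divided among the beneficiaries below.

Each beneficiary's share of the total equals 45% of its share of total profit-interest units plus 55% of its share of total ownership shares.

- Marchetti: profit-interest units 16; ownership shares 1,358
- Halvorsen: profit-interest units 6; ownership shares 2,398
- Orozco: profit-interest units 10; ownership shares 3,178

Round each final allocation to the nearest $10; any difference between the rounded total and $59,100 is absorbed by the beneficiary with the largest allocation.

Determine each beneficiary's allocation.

Totals — profit-interest units 32, ownership shares 6,934.
Combined weights (45% profit-interest units + 55% ownership shares): Marchetti 0.3327; Halvorsen 0.2746; Orozco 0.3927.
Pro-rata amounts: Marchetti 19,663.49; Halvorsen 16,227.84; Orozco 23,208.67.
After rounding ($10): Marchetti $19,660; Halvorsen $16,230; Orozco $23,210. Sum = $59,100.
Sum already equals the total — no adjustment.

Marchetti: $19,660 · Halvorsen: $16,230 · Orozco: $23,210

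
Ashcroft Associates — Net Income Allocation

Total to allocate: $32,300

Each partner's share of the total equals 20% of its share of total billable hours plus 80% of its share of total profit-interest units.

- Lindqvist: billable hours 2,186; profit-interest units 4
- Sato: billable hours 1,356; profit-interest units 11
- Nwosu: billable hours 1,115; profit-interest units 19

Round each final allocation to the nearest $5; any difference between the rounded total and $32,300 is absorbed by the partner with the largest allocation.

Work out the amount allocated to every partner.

Lindqvist: $6,070 · Sato: $10,240 · Nwosu: $15,990

Totals — billable hours 4,657, profit-interest units 34.
Combined weights (20% billable hours + 80% profit-interest units): Lindqvist 0.1880; Sato 0.3171; Nwosu 0.4949.
Raw shares: Lindqvist 6,072.33; Sato 10,240.99; Nwosu 15,986.68.
At nearest $5: Lindqvist $6,070; Sato $10,240; Nwosu $15,985. Sum = $32,295.
Difference $32,300 − $32,295 = +$5 applied to largest allocation (Nwosu): Nwosu becomes $15,990.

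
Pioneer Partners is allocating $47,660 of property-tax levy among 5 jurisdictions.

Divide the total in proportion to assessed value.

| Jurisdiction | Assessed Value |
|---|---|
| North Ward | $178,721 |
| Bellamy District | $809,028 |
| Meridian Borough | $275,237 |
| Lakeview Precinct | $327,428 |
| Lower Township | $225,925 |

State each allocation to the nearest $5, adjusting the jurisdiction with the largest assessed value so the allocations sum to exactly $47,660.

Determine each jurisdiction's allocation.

Sum of assessed value: 178,721 + 809,028 + 275,237 + 327,428 + 225,925 = 1,816,339.
Proportional shares: North Ward 4,689.57; Bellamy District 21,228.57; Meridian Borough 7,222.11; Lakeview Precinct 8,591.58; Lower Township 5,928.18.
At nearest $5: North Ward $4,690; Bellamy District $21,230; Meridian Borough $7,220; Lakeview Precinct $8,590; Lower Township $5,930. Sum = $47,660.
Rounded total matches; no reconciliation needed.

North Ward: $4,690 · Bellamy District: $21,230 · Meridian Borough: $7,220 · Lakeview Precinct: $8,590 · Lower Township: $5,930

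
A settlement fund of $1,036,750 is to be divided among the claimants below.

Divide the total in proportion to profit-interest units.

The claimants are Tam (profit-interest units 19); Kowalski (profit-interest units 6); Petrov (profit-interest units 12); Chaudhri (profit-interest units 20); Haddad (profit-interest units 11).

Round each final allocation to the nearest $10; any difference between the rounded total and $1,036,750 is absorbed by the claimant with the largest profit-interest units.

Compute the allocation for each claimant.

Combined profit-interest units = 68.
Proportional shares: Tam 19/68 × $1,036,750 = 289,680.15; Kowalski 6/68 × $1,036,750 = 91,477.94; Petrov 12/68 × $1,036,750 = 182,955.88; Chaudhri 20/68 × $1,036,750 = 304,926.47; Haddad 11/68 × $1,036,750 = 167,709.56.
After rounding ($10): Tam $289,680; Kowalski $91,480; Petrov $182,960; Chaudhri $304,930; Haddad $167,710. Sum = $1,036,760.
Difference $1,036,750 − $1,036,760 = −$10 applied to largest profit-interest units (Chaudhri): Chaudhri becomes $304,920.

Tam: $289,680 | Kowalski: $91,480 | Petrov: $182,960 | Chaudhri: $304,920 | Haddad: $167,710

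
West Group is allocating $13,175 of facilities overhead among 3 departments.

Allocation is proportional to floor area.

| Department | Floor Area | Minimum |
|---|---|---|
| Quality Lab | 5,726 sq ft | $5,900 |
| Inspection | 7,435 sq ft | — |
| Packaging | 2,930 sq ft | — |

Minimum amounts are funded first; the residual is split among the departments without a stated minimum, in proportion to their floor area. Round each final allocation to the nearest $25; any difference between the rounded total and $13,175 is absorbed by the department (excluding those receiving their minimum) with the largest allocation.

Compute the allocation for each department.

Quality Lab: $5,900 · Inspection: $5,225 · Packaging: $2,050

Guaranteed amounts: Quality Lab $5,900. Balance $7,275.
Balance split over remaining floor area 10,365: Inspection 5,218.49 → $5,225; Packaging 2,056.51 → $2,050.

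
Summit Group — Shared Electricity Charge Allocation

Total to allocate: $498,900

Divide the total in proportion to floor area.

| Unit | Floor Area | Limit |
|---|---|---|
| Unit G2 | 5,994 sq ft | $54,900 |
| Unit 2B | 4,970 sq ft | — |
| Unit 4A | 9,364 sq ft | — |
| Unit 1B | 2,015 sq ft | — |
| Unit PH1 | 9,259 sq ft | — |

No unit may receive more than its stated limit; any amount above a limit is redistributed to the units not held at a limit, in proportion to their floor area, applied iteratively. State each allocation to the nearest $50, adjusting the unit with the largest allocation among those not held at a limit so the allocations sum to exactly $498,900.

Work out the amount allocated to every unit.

Unit G2: $54,900 | Unit 2B: $86,150 | Unit 4A: $162,350 | Unit 1B: $34,950 | Unit PH1: $160,550

Floor area total: 31,602.
Proportional shares (ignoring caps): Unit G2 94,627.13; Unit 2B 78,461.27; Unit 4A 147,829.24; Unit 1B 31,810.76; Unit PH1 146,171.61.
Cap binds for Unit G2 ($54,900); balance $444,000 reallocated over remaining floor area 25,608.
Redistributed shares: Unit 2B 86,171.51 → $86,150; Unit 4A 162,356.14 → $162,350; Unit 1B 34,936.74 → $34,950; Unit PH1 160,535.61 → $160,550.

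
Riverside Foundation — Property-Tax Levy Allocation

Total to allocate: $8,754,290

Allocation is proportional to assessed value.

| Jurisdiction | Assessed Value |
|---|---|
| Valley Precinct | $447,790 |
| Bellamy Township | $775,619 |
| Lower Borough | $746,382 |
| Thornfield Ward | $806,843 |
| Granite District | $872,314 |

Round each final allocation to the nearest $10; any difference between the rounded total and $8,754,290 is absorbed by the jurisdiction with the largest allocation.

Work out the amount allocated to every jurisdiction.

Combined assessed value = 3,648,948.
Raw shares: Valley Precinct 447,790/3,648,948 × $8,754,290 = 1,074,305.12; Bellamy Township 775,619/3,648,948 × $8,754,290 = 1,860,808.56; Lower Borough 746,382/3,648,948 × $8,754,290 = 1,790,665.28; Thornfield Ward 806,843/3,648,948 × $8,754,290 = 1,935,718.90; Granite District 872,314/3,648,948 × $8,754,290 = 2,092,792.15.
At nearest $10: Valley Precinct $1,074,310; Bellamy Township $1,860,810; Lower Borough $1,790,670; Thornfield Ward $1,935,720; Granite District $2,092,790. Sum = $8,754,300.
Difference $8,754,290 − $8,754,300 = −$10 applied to largest allocation (Granite District): Granite District becomes $2,092,780.

Valley Precinct: $1,074,310; Bellamy Township: $1,860,810; Lower Borough: $1,790,670; Thornfield Ward: $1,935,720; Granite District: $2,092,780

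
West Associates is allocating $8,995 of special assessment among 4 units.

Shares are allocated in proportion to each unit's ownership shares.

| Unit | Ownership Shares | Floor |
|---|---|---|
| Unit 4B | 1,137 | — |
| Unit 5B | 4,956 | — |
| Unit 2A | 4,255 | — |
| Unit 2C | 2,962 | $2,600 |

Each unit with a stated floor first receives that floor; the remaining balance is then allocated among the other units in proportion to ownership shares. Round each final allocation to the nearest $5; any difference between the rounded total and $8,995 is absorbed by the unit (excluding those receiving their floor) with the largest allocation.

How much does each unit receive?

Unit 4B: $705; Unit 5B: $3,060; Unit 2A: $2,630; Unit 2C: $2,600

Minimums first: Unit 2C $2,600. Balance $6,395.
Balance split over remaining ownership shares 10,348: Unit 4B 702.66 → $705; Unit 5B 3,062.78 → $3,065; Unit 2A 2,629.56 → $2,630.
Rounding difference −$5 applied to Unit 5B → $3,060.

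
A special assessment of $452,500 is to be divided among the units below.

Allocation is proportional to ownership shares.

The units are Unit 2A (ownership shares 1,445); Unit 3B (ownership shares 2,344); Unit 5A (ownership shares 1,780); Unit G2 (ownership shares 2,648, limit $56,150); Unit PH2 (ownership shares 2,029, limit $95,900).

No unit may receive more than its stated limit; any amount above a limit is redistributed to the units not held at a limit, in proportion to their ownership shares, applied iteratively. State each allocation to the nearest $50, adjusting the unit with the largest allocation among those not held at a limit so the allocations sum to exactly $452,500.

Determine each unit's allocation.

Unit 2A: $77,950 | Unit 3B: $126,450 | Unit 5A: $96,050 | Unit G2: $56,150 | Unit PH2: $95,900

Ownership shares total: 10,246.
Proportional shares (ignoring caps): Unit 2A 63,816.37; Unit 3B 103,519.42; Unit 5A 78,611.17; Unit G2 116,945.15; Unit PH2 89,607.90.
Held at cap: Unit G2 ($56,150); balance $396,350 reallocated over remaining ownership shares 7,598.
Held at cap: Unit PH2 ($95,900); balance $300,450 reallocated over remaining ownership shares 5,569.
Shares after redistribution: Unit 2A 77,958.39 → $77,950; Unit 3B 126,459.83 → $126,450; Unit 5A 96,031.78 → $96,050.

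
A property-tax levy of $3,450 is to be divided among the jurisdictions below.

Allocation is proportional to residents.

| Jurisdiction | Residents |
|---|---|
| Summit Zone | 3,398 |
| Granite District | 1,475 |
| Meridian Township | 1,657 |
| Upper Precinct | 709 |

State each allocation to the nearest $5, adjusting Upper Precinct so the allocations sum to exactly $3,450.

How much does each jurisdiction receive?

Summit Zone: $1,620 | Granite District: $705 | Meridian Township: $790 | Upper Precinct: $335

Residents total: 7,239.
Proportional shares: Summit Zone 3,398/7,239 × $3,450 = 1,619.44; Granite District 1,475/7,239 × $3,450 = 702.96; Meridian Township 1,657/7,239 × $3,450 = 789.70; Upper Precinct 709/7,239 × $3,450 = 337.90.
At nearest $5: Summit Zone $1,620; Granite District $705; Meridian Township $790; Upper Precinct $340. Sum = $3,455.
Difference $3,450 − $3,455 = −$5 applied to Upper Precinct: Upper Precinct becomes $335.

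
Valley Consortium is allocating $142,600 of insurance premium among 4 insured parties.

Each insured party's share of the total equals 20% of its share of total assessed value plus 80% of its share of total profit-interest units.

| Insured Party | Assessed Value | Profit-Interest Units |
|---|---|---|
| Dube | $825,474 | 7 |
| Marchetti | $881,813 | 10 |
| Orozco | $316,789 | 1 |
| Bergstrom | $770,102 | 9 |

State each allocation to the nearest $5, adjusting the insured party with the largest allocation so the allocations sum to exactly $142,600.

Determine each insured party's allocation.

Dube: $38,000 · Marchetti: $51,255 · Orozco: $7,460 · Bergstrom: $45,885

Assessed value total 2,794,178; profit-interest units total 27.
Composite weights (20% assessed value + 80% profit-interest units): Dube 0.2665; Marchetti 0.3594; Orozco 0.0523; Bergstrom 0.3218.
Proportional shares: Dube 38,001.86; Marchetti 51,252.46; Orozco 7,458.63; Bergstrom 45,887.05.
Rounded to nearest $5: Dube $38,000; Marchetti $51,250; Orozco $7,460; Bergstrom $45,885. Sum = $142,595.
Difference $142,600 − $142,595 = +$5 applied to largest allocation (Marchetti): Marchetti becomes $51,255.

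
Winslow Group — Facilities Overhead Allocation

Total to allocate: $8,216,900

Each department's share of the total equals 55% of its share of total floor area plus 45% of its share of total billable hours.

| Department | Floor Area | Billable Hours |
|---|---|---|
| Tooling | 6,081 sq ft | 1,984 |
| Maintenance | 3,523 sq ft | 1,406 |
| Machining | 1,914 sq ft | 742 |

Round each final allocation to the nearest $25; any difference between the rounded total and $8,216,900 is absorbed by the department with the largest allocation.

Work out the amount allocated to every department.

Totals — floor area 11,518, billable hours 4,132.
Combined weights (55% floor area + 45% billable hours): Tooling 0.5064; Maintenance 0.3213; Machining 0.1722.
Pro-rata amounts: Tooling 4,161,413.12; Maintenance 2,640,500.53; Machining 1,414,986.34.
After rounding ($25): Tooling $4,161,425; Maintenance $2,640,500; Machining $1,414,975. Sum = $8,216,900.
No rounding difference to absorb.

Tooling: $4,161,425; Maintenance: $2,640,500; Machining: $1,414,975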